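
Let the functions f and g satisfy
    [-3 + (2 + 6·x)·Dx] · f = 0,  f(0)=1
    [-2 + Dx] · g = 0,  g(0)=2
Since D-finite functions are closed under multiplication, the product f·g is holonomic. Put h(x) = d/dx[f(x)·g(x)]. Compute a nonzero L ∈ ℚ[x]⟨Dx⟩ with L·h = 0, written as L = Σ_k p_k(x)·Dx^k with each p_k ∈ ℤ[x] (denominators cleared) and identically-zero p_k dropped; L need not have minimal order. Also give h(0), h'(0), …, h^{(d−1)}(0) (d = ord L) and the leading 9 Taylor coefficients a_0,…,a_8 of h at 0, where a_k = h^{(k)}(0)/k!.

f: a_k = 1, 3/2, -9/8, 27/16, -405/128, 1701/256, -15309/1024, 72171/2048, -2814669/32768, …
g: a_k = 2, 4, 4, 8/3, 4/3, 8/15, 8/45, 16/315, 4/315, …
Product ⇒ symmetric product L₀, ord ≤ 1.
h=h₀': d/dx-closure on L₀ ⇒ L.
L = (31 + 168·x + 144·x^2) + (-14 - 66·x - 72·x^2)·Dx  (order 1).
h: a_k = 7, 31/2, 181/8, 241/48, 13279/384, -276497/3840, 9930589/46080, -56288873/92160, 18061579639/10321920, …
ICs: h(0) = 7.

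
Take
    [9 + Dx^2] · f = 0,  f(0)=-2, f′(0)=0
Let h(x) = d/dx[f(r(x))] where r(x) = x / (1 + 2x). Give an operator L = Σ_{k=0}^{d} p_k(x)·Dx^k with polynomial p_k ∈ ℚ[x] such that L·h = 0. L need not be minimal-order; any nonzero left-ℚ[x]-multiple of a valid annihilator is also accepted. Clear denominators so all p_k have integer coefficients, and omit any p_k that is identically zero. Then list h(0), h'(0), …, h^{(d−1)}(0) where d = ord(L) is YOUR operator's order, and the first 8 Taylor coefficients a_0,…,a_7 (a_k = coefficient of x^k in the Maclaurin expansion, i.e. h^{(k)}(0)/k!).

f: a_k = -2, 0, 9, 0, -27/4, 0, 81/40, 0, …
Change of var in L_f (x↦r) gives L₀.
Derive L from L₀ (diff closure).
L = (33 + 96·x + 96·x^2) + (12 + 72·x + 144·x^2 + 96·x^3)·Dx + (1 + 8·x + 24·x^2 + 32·x^3 + 16·x^4)·Dx^2  (order 2).
h: a_k = 0, 18, -108, 405, -1170, 54243/20, -47061/10, 188955/56, …
ICs: h(0) = 0, h′(0) = 18.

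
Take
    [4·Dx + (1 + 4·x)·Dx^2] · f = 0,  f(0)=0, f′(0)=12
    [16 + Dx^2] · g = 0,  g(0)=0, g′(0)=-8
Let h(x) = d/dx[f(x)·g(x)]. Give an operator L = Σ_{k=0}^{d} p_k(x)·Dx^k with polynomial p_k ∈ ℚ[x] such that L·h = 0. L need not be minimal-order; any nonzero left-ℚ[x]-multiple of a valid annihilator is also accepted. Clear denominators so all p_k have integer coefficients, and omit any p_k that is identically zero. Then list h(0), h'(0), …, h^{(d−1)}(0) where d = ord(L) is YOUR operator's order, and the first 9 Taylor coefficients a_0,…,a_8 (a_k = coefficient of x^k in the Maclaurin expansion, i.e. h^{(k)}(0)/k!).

f: a_k = 0, 12, -24, 64, -192, 3072/5, -2048, 49152/7, -24576, …
g: a_k = 0, -8, 0, 64/3, 0, -256/15, 0, 2048/315, 0, …
f·g: L₀ = L_f ⊗_s L_g, ord ≤ 2·2.
Derive L from L₀ (diff closure).
L = (-6400 - 45056·x - 172032·x^2 + 196608·x^3 + 2818048·x^4 + 6291456·x^5 + 4194304·x^6) + (-1536 - 8192·x + 20480·x^2 + 245760·x^3 + 655360·x^4 + 524288·x^5)·Dx + (-448 - 2816·x - 3584·x^2 + 73728·x^3 + 401408·x^4 + 786432·x^5 + 524288·x^6)·Dx^2 + (-96 - 512·x + 1280·x^2 + 15360·x^3 + 40960·x^4 + 32768·x^5)·Dx^3 + (-3 + 448·x^2 + 3840·x^3 + 14080·x^4 + 24576·x^5 + 16384·x^6)·Dx^4  (order 4).
h: a_k = 0, -192, 576, -1024, 5120, -22528, 444416/5, -7405568/21, 9830400/7, …
ICs: h(0) = 0, h′(0) = -192, h′′(0) = 1152, h′′′(0) = -6144.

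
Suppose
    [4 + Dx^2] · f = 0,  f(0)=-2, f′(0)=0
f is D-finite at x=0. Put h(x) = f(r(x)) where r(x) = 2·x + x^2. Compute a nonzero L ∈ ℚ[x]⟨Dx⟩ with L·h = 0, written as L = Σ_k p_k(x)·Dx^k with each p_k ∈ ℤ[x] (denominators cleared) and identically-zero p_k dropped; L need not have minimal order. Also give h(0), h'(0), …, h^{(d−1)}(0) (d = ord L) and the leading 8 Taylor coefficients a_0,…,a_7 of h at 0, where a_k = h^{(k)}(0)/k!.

f: a_k = -2, 0, 4, 0, -4/3, 0, 8/45, 0, …
Change of var in L_f (x↦r) gives L₀.
L = (16 + 48·x + 48·x^2 + 16·x^3) - Dx + (1 + x)·Dx^2  (order 2).
h: a_k = -2, 0, 16, 16, -52/3, -128/3, -928/45, 352/15, …
ICs: h(0) = -2, h′(0) = 0.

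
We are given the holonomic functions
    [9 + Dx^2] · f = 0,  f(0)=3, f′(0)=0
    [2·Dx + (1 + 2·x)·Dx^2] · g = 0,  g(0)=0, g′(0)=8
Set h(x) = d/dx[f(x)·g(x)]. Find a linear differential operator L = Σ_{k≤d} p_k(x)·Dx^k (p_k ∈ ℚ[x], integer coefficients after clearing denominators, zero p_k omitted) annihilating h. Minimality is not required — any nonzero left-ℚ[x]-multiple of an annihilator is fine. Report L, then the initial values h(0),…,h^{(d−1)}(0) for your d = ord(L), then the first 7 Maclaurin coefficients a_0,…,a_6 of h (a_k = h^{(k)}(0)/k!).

f: a_k = 3, 0, -27/2, 0, 81/8, 0, -243/80, …
g: a_k = 0, 8, -8, 32/3, -16, 128/5, -128/3, …
Product ⇒ symmetric product L₀, ord ≤ 4.
Derive L from L₀ (diff closure).
L = (-1890 - 5103·x + 24057·x^2 + 163296·x^3 + 344088·x^4 + 314928·x^5 + 104976·x^6) + (-297 + 1998·x + 19440·x^2 + 51840·x^3 + 58320·x^4 + 23328·x^5)·Dx + (-147 + 738·x + 11106·x^2 + 44064·x^3 + 80352·x^4 + 69984·x^5 + 23328·x^6)·Dx^2 + (-33 + 222·x + 2160·x^2 + 5760·x^3 + 6480·x^4 + 2592·x^5)·Dx^3 + (7 + 145·x + 937·x^2 + 2880·x^3 + 4680·x^4 + 3888·x^5 + 1296·x^6)·Dx^4  (order 4).
h: a_k = 24, -48, -228, 240, 69, 42, -2973/10, …
ICs: h(0) = 24, h′(0) = -48, h′′(0) = -456, h′′′(0) = 1440.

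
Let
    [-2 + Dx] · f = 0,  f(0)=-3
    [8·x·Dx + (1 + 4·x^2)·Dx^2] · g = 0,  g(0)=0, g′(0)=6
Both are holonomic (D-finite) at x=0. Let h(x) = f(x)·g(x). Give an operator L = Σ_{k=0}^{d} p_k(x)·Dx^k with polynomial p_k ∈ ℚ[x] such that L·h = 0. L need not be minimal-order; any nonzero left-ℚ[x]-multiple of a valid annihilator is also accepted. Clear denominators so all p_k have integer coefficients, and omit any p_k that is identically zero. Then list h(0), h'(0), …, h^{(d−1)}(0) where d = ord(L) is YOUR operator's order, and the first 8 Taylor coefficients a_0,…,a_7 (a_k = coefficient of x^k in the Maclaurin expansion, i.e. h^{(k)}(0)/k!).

f: a_k = -3, -6, -6, -4, -2, -4/5, -4/15, -8/105, …
g: a_k = 0, 6, 0, -8, 0, 96/5, 0, -384/7, …
Sym-product of L_f,L_g gives L₀ (≤ ord 2).
L = (4 - 16·x + 16·x^2) + (-4 + 8·x - 16·x^2)·Dx + (1 + 4·x^2)·Dx^2  (order 2).
h: a_k = 0, -18, -36, -12, 24, -108/5, -88, 2232/35, …
ICs: h(0) = 0, h′(0) = -18.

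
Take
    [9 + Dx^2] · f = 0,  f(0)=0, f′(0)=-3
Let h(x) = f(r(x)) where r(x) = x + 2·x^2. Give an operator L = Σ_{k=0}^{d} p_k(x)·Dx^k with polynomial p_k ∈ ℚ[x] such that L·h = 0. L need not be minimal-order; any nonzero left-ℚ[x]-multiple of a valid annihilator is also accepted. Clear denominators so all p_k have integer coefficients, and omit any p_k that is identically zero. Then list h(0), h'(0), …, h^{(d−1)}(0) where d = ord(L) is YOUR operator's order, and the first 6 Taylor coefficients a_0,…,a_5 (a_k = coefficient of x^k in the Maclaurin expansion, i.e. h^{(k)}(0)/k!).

L = (9 + 108·x + 432·x^2 + 576·x^3) - 4·Dx + (1 + 4·x)·Dx^2  (order 2).
h: a_k = 0, -3, -6, 9/2, 27, 2079/40, …
ICs: h(0) = 0, h′(0) = -3.

f: a_k = 0, -3, 0, 9/2, 0, -81/40, …
f∘r: x↦r, Dx↦Dx/r' in L_f ⇒ L₀.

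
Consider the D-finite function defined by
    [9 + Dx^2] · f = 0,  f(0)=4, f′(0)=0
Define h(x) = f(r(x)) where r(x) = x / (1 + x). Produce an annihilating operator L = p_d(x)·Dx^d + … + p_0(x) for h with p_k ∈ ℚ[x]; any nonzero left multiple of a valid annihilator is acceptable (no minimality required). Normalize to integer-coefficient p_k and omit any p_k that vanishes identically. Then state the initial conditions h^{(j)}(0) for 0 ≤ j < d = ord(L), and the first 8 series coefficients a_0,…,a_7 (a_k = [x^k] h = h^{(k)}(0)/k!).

f: a_k = 4, 0, -18, 0, 27/2, 0, -81/20, 0, …
f∘r: x↦r, Dx↦Dx/r' in L_f ⇒ L₀.
L = 9 + (2 + 6·x + 6·x^2 + 2·x^3)·Dx + (1 + 4·x + 6·x^2 + 4·x^3 + x^4)·Dx^2  (order 2).
h: a_k = 4, 0, -18, 36, -81/2, 18, 819/20, -1377/10, …
ICs: h(0) = 4, h′(0) = 0.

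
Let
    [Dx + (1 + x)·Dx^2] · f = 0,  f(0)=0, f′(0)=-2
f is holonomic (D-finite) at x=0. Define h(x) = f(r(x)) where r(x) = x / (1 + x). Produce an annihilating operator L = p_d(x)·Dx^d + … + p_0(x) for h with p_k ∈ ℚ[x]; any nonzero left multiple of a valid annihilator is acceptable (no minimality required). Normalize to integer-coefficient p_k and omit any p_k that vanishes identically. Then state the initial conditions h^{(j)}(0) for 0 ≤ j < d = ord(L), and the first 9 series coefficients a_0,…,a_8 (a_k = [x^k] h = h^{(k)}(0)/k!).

f: a_k = 0, -2, 1, -2/3, 1/2, -2/5, 1/3, -2/7, 1/4, …
Change of var in L_f (x↦r) gives L₀.
L = (3 + 4·x)·Dx + (1 + 3·x + 2·x^2)·Dx^2  (order 2).
h: a_k = 0, -2, 3, -14/3, 15/2, -62/5, 21, -254/7, 255/4, …
ICs: h(0) = 0, h′(0) = -2.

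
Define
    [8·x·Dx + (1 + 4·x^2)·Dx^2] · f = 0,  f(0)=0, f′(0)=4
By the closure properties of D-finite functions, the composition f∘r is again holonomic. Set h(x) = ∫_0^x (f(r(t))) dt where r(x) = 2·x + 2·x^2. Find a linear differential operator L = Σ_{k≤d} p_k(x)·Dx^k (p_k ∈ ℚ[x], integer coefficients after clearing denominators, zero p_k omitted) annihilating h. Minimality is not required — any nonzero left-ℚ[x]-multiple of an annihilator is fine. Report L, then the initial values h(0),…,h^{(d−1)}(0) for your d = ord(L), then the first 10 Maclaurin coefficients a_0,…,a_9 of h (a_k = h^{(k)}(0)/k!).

L = (-2 + 32·x + 128·x^2 + 192·x^3 + 96·x^4)·Dx^2 + (1 + 2·x + 16·x^2 + 64·x^3 + 80·x^4 + 32·x^5)·Dx^3  (order 3).
h: a_k = 0, 0, 4, 8/3, -32/3, -128/5, 704/15, 6016/21, -512/7, -28672/9, …
ICs: h(0) = 0, h′(0) = 0, h′′(0) = 8.

f: a_k = 0, 4, 0, -16/3, 0, 64/5, 0, -256/7, 0, 1024/9, …
Change of var in L_f (x↦r) gives L₀.
h=∫h₀ ⇒ L = L₀·Dx.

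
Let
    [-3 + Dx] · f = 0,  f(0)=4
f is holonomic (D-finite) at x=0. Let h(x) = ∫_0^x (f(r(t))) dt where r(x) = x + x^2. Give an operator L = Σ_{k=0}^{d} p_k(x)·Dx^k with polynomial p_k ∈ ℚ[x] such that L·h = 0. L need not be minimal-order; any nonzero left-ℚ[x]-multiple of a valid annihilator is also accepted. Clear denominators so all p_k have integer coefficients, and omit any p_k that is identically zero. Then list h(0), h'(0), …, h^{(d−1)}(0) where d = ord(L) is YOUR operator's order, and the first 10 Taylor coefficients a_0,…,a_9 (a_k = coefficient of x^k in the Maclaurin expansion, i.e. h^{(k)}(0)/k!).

f: a_k = 4, 12, 18, 18, 27/2, 81/10, 81/20, 243/140, 729/1120, 243/1120, …
h₀=f(r): pull back L_f along r ⇒ L₀.
Integrate: L := L₀·Dx.
L = (-3 - 6·x)·Dx + Dx^2  (order 2).
h: a_k = 0, 4, 6, 10, 27/2, 171/10, 387/20, 2871/140, 4509/224, 20913/1120, …
ICs: h(0) = 0, h′(0) = 4.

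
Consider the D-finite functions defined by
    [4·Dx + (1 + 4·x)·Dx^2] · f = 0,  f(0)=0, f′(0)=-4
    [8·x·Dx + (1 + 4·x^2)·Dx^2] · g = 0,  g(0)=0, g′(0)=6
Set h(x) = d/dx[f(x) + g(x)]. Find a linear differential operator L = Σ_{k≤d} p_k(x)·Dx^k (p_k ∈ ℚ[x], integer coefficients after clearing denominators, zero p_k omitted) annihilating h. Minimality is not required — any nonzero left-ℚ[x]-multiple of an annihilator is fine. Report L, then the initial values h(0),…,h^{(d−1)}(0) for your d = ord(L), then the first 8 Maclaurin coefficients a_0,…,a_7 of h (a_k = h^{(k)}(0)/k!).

f: a_k = 0, -4, 8, -64/3, 64, -1024/5, 2048/3, -16384/7, …
g: a_k = 0, 6, 0, -8, 0, 96/5, 0, -384/7, …
Weyl lclm of L_f,L_g ⇒ L₀ (ord ≤ 4).
Derive L from L₀ (diff closure).
L = (-8 - 96·x + 96·x^2 + 128·x^3) + (-10 - 16·x - 72·x^2 + 192·x^3 + 256·x^4)·Dx + (-1 - 2·x + 8·x^2 + 8·x^3 + 48·x^4 + 64·x^5)·Dx^2  (order 2).
h: a_k = 2, 16, -88, 256, -928, 4096, -16768, 65536, …
ICs: h(0) = 2, h′(0) = 16.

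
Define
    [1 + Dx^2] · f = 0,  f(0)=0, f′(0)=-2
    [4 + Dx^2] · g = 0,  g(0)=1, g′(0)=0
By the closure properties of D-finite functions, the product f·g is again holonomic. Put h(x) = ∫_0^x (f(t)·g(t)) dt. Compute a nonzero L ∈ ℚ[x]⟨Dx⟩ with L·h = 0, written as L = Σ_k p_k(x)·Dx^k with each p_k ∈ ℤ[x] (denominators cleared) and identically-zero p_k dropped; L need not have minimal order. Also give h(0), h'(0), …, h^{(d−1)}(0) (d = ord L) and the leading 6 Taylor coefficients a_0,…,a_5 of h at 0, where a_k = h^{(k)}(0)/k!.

f: a_k = 0, -2, 0, 1/3, 0, -1/60, …
g: a_k = 1, 0, -2, 0, 2/3, 0, …
Sym-product of L_f,L_g gives L₀ (≤ ord 4).
∫: right-multiply L₀ by Dx.
L = 9·Dx + 10·Dx^3 + Dx^5  (order 5).
h: a_k = 0, 0, -1, 0, 13/12, 0, …
ICs: h(0) = 0, h′(0) = 0, h′′(0) = -2, h′′′(0) = 0, h′′′′(0) = 26.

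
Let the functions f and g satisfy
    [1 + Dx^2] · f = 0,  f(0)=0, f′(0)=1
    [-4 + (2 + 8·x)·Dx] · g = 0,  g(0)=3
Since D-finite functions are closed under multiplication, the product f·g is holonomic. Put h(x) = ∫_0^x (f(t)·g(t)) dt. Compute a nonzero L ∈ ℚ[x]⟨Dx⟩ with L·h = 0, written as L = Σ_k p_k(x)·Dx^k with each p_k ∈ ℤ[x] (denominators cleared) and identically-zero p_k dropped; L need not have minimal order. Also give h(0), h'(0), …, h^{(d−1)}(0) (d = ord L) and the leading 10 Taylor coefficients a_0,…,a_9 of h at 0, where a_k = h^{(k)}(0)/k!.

f: a_k = 0, 1, 0, -1/6, 0, 1/120, 0, -1/5040, 0, 1/362880, …
g: a_k = 3, 6, -6, 12, -30, 84, -252, 792, -2574, 8580, …
Product ⇒ symmetric product L₀, ord ≤ 2.
∫: right-multiply L₀ by Dx.
L = (13 + 8·x + 16·x^2)·Dx + (-4 - 16·x)·Dx^2 + (1 + 8·x + 16·x^2)·Dx^3  (order 3).
h: a_k = 0, 0, 3/2, 2, -13/8, 11/5, -1159/240, 1641/140, -83009/2688, 653603/7560, …
ICs: h(0) = 0, h′(0) = 0, h′′(0) = 3.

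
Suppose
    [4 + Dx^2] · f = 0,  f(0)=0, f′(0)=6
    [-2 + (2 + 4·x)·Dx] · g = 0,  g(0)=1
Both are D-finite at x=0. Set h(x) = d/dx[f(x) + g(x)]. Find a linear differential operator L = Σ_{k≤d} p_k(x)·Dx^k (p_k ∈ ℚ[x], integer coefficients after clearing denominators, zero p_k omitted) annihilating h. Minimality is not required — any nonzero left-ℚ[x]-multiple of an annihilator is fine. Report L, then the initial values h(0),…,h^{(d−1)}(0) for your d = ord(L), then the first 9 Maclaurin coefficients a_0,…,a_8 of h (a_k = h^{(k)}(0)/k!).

f: a_k = 0, 6, 0, -4, 0, 4/5, 0, -8/105, 0, …
g: a_k = 1, 1, -1/2, 1/2, -5/8, 7/8, -21/16, 33/16, -429/128, …
h₀=f+g: left-lcm gives L₀, ord ≤ 3.
Differentiate: ansatz ord ≤ ord L₀ ⇒ L.
L = (-76 - 64·x - 64·x^2) + (-28 - 120·x - 192·x^2 - 128·x^3)·Dx + (-19 - 16·x - 16·x^2)·Dx^2 + (-7 - 30·x - 48·x^2 - 32·x^3)·Dx^3  (order 3).
h: a_k = 7, -1, -21/2, -5/2, 67/8, -63/8, 3337/240, -429/16, 676187/13440, …
ICs: h(0) = 7, h′(0) = -1, h′′(0) = -21.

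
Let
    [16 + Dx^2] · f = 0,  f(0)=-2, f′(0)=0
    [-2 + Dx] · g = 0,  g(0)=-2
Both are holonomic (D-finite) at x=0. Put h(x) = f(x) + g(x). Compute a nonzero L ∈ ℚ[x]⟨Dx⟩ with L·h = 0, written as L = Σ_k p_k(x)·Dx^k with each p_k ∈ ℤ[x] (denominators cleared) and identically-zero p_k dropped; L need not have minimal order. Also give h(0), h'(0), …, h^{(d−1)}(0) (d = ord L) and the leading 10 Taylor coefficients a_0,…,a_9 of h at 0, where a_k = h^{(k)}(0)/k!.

f: a_k = -2, 0, 16, 0, -64/3, 0, 512/45, 0, -1024/315, 0, …
g: a_k = -2, -4, -4, -8/3, -4/3, -8/15, -8/45, -16/315, -4/315, -8/2835, …
h₀=f+g: left-lcm gives L₀, ord ≤ 3.
L = -32 + 16·Dx - 2·Dx^2 + Dx^3  (order 3).
h: a_k = -4, -4, 12, -8/3, -68/3, -8/15, 56/5, -16/315, -1028/315, -8/2835, …
ICs: h(0) = -4, h′(0) = -4, h′′(0) = 24.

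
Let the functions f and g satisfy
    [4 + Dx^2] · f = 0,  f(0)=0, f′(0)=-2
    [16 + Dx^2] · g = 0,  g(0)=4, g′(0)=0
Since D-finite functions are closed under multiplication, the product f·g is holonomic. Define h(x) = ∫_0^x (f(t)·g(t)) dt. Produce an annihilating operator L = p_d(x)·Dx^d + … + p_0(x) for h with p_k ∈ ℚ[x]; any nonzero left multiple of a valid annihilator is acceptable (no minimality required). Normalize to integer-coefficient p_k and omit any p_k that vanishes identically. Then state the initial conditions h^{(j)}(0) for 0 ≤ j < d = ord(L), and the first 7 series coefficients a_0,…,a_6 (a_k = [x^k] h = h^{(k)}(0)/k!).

L = 144·Dx + 40·Dx^3 + Dx^5  (order 5).
h: a_k = 0, 0, -4, 0, 52/3, 0, -968/45, …
ICs: h(0) = 0, h′(0) = 0, h′′(0) = -8, h′′′(0) = 0, h′′′′(0) = 416.

f: a_k = 0, -2, 0, 4/3, 0, -4/15, 0, …
g: a_k = 4, 0, -32, 0, 128/3, 0, -1024/45, …
h₀=f·g: eliminate ⇒ L₀, order ≤ 2·2.
h=∫h₀ ⇒ L = L₀·Dx.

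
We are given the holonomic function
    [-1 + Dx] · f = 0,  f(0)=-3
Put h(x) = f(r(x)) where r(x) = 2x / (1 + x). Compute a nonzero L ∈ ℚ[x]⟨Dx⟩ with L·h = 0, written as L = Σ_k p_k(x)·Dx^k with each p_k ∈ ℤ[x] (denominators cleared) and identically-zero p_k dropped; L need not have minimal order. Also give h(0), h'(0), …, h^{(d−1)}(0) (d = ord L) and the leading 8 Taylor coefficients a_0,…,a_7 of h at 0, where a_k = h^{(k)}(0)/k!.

L = -2 + (1 + 2·x + x^2)·Dx  (order 1).
h: a_k = -3, -6, 0, 2, -2, 6/5, -4/15, -10/21, …
ICs: h(0) = -3.

f: a_k = -3, -3, -3/2, -1/2, -1/8, -1/40, -1/240, -1/1680, …
Substitute x→r, Dx→(1/r')Dx; clear ⇒ L₀.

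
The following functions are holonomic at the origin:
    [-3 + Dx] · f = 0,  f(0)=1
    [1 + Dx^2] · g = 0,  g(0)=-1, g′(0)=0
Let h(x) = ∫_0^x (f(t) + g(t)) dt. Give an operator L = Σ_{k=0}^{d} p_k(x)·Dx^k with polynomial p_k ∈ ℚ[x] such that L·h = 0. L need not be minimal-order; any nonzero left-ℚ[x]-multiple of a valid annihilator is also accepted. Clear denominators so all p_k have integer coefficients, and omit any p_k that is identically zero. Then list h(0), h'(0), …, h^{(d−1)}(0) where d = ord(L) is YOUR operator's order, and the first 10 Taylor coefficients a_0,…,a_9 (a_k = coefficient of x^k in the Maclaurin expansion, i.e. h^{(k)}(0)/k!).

L = -3·Dx + Dx^2 - 3·Dx^3 + Dx^4  (order 4).
h: a_k = 0, 0, 3/2, 5/3, 9/8, 2/3, 27/80, 73/504, 243/4480, 41/2268, …
ICs: h(0) = 0, h′(0) = 0, h′′(0) = 3, h′′′(0) = 10.

f: a_k = 1, 3, 9/2, 9/2, 27/8, 81/40, 81/80, 243/560, 729/4480, 243/4480, …
g: a_k = -1, 0, 1/2, 0, -1/24, 0, 1/720, 0, -1/40320, 0, …
Weyl lclm of L_f,L_g ⇒ L₀ (ord ≤ 3).
h=∫h₀ ⇒ L = L₀·Dx.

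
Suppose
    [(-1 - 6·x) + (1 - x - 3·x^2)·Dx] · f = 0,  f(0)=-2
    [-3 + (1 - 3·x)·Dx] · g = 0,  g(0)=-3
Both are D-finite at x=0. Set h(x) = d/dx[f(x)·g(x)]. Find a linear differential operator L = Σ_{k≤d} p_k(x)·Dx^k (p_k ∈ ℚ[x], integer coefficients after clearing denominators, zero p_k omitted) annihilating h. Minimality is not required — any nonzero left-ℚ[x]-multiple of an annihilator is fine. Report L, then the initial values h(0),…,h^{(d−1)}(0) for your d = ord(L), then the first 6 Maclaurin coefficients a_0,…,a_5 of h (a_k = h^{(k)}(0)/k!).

L = (32 - 54·x - 216·x^2 + 972·x^4) + (-4 + 16·x + 27·x^2 - 144·x^3 + 243·x^5)·Dx  (order 1).
h: a_k = 24, 192, 990, 4416, 17760, 67428, …
ICs: h(0) = 24.

f: a_k = -2, -2, -8, -14, -38, -80, …
g: a_k = -3, -9, -27, -81, -243, -729, …
h₀=f·g: eliminate ⇒ L₀, order ≤ 1·1.
h=h₀': d/dx-closure on L₀ ⇒ L.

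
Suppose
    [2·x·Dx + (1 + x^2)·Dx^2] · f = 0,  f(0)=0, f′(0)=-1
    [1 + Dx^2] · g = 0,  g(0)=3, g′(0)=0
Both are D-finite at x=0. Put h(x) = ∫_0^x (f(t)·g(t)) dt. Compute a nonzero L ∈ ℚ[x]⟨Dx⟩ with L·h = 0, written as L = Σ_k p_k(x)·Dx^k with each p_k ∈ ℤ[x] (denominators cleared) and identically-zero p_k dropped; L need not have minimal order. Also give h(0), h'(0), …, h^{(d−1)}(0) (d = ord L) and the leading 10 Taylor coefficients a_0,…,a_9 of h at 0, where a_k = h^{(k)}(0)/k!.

L = (10 + 26·x^2 + 11·x^4 + 4·x^6 + x^8)·Dx + (12·x + 20·x^3 + 12·x^5 + 4·x^7)·Dx^2 + (12 + 32·x^2 + 18·x^4 + 8·x^6 + 2·x^8)·Dx^3 + (12·x + 20·x^3 + 12·x^5 + 4·x^7)·Dx^4 + (2 + 6·x^2 + 7·x^4 + 4·x^6 + x^8)·Dx^5  (order 5).
h: a_k = 0, 0, -3/2, 0, 5/8, 0, -49/240, 0, 1301/13440, 0, …
ICs: h(0) = 0, h′(0) = 0, h′′(0) = -3, h′′′(0) = 0, h′′′′(0) = 15.

f: a_k = 0, -1, 0, 1/3, 0, -1/5, 0, 1/7, 0, -1/9, …
g: a_k = 3, 0, -3/2, 0, 1/8, 0, -1/240, 0, 1/13440, 0, …
h₀=f·g: eliminate ⇒ L₀, order ≤ 2·2.
∫: right-multiply L₀ by Dx.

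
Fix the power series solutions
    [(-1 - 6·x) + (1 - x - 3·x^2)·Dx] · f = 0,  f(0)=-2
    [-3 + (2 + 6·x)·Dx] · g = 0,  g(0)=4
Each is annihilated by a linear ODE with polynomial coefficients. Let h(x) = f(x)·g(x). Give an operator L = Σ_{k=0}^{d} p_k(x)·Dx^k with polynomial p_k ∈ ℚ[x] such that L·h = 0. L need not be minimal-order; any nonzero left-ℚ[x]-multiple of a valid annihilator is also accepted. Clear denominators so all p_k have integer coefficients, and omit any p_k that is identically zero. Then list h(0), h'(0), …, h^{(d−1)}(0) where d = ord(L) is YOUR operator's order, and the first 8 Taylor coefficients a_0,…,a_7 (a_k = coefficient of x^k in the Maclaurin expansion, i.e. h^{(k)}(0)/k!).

f: a_k = -2, -2, -8, -14, -38, -80, -194, -434, …
g: a_k = 4, 6, -9/2, 27/4, -405/32, 1701/64, -15309/256, 72171/512, …
f·g: L₀ = L_f ⊗_s L_g, ord ≤ 1·1.
L = (5 + 15·x + 27·x^2) + (-2 - 4·x + 12·x^2 + 18·x^3)·Dx  (order 1).
h: a_k = -8, -20, -35, -217/2, -3011/16, -18139/32, -129511/128, -766529/256, …
ICs: h(0) = -8.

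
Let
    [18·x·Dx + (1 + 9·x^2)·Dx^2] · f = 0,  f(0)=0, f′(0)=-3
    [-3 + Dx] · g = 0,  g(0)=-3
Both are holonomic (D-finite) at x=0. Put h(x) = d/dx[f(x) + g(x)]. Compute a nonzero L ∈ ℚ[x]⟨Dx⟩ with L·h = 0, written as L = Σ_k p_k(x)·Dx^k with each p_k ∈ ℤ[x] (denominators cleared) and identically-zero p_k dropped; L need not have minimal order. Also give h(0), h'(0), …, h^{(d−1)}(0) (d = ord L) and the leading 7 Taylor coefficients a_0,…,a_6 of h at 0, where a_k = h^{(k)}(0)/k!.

f: a_k = 0, -3, 0, 9, 0, -243/5, 0, …
g: a_k = -3, -9, -27/2, -27/2, -81/8, -243/40, -243/80, …
h₀=f+g: left-lcm gives L₀, ord ≤ 3.
h₀' ⇒ L via d/dx closure of L₀.
L = (18 - 108·x - 162·x^2) + (-9 + 27·x + 27·x^2 - 81·x^3)·Dx + (1 + 3·x + 9·x^2 + 27·x^3)·Dx^2  (order 2).
h: a_k = -12, -27, -27/2, -81/2, -2187/8, -729/40, 174231/80, …
ICs: h(0) = -12, h′(0) = -27.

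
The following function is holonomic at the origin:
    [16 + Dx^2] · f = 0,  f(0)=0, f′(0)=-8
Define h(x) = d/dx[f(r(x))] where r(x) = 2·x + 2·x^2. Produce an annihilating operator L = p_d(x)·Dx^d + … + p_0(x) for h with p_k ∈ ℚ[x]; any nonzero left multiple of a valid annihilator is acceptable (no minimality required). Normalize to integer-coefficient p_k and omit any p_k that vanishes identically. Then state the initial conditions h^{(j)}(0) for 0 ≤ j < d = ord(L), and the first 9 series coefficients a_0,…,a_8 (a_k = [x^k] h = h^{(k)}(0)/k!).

f: a_k = 0, -8, 0, 64/3, 0, -256/15, 0, 2048/315, 0, …
Change of var in L_f (x↦r) gives L₀.
h=h₀': d/dx-closure on L₀ ⇒ L.
L = (76 + 512·x + 1536·x^2 + 2048·x^3 + 1024·x^4) + (-6 - 12·x)·Dx + (1 + 4·x + 4·x^2)·Dx^2  (order 2).
h: a_k = -16, -32, 512, 2048, -512/3, -15360, -1458176/45, 131072/45, 39706624/315, …
ICs: h(0) = -16, h′(0) = -32.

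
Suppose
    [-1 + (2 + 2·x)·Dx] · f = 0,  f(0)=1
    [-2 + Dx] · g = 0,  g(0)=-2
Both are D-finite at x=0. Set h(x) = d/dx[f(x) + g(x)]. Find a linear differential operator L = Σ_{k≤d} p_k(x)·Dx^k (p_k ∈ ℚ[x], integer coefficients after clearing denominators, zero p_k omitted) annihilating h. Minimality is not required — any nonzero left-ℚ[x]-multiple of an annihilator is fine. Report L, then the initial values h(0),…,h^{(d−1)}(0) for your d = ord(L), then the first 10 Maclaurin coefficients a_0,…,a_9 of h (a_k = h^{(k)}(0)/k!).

f: a_k = 1, 1/2, -1/8, 1/16, -5/128, 7/256, -21/1024, 33/2048, -429/32768, 715/65536, …
g: a_k = -2, -4, -4, -8/3, -4/3, -8/15, -8/45, -16/315, -4/315, -8/2835, …
Weyl lclm of L_f,L_g ⇒ L₀ (ord ≤ 2).
h=h₀': d/dx-closure on L₀ ⇒ L.
L = (-14 - 8·x) + (-13 - 32·x - 16·x^2)·Dx + (10 + 18·x + 8·x^2)·Dx^2  (order 2).
h: a_k = -7/2, -33/4, -125/16, -527/96, -1943/768, -9137/7680, -22373/92160, -266207/1290240, 1502737/20643840, -36556577/371589120, …
ICs: h(0) = -7/2, h′(0) = -33/4.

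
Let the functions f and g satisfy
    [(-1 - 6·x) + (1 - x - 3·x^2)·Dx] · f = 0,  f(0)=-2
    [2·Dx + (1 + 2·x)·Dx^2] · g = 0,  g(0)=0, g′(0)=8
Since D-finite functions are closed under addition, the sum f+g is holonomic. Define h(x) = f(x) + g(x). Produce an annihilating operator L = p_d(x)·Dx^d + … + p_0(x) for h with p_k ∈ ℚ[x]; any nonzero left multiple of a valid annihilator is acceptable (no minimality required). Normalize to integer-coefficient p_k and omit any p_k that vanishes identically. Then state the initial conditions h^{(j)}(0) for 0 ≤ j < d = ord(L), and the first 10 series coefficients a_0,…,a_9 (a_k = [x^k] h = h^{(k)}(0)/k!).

L = (74 + 412·x + 948·x^2 + 864·x^3 + 648·x^4)·Dx + (17 + 212·x + 890·x^2 + 1644·x^3 + 1764·x^4 + 1080·x^5)·Dx^2 + (-5 - 27·x - 33·x^2 + 68·x^3 + 276·x^4 + 396·x^5 + 216·x^6)·Dx^3  (order 3).
h: a_k = -2, 6, -16, -10/3, -54, -272/5, -710/3, -2526/7, -1144, -18814/9, …
ICs: h(0) = -2, h′(0) = 6, h′′(0) = -32.

f: a_k = -2, -2, -8, -14, -38, -80, -194, -434, -1016, -2318, …
g: a_k = 0, 8, -8, 32/3, -16, 128/5, -128/3, 512/7, -128, 2048/9, …
Weyl lclm of L_f,L_g ⇒ L₀ (ord ≤ 3).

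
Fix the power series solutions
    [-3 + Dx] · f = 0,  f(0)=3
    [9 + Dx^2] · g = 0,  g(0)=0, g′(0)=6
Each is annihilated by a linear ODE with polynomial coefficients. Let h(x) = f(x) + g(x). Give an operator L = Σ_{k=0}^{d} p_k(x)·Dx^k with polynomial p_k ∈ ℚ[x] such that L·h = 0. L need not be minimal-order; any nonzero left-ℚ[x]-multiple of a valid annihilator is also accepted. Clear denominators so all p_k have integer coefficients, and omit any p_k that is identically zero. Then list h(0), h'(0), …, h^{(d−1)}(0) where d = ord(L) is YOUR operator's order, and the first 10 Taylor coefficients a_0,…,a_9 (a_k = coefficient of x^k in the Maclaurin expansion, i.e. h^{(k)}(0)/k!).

L = -27 + 9·Dx - 3·Dx^2 + Dx^3  (order 3).
h: a_k = 3, 15, 27/2, 9/2, 81/8, 81/8, 243/80, 243/560, 2187/4480, 243/896, …
ICs: h(0) = 3, h′(0) = 15, h′′(0) = 27.

f: a_k = 3, 9, 27/2, 27/2, 81/8, 243/40, 243/80, 729/560, 2187/4480, 729/4480, …
g: a_k = 0, 6, 0, -9, 0, 81/20, 0, -243/280, 0, 243/2240, …
f+g: L₀ = lclm(L_f,L_g), ord ≤ 1+2.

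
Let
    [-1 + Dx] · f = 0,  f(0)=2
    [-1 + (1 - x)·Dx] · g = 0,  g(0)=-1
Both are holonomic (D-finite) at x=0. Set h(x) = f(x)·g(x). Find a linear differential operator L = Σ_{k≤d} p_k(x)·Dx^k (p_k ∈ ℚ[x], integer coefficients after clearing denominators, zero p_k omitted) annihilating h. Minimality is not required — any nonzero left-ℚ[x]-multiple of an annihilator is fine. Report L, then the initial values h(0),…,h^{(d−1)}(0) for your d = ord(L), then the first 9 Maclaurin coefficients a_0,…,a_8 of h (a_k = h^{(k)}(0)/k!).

f: a_k = 2, 2, 1, 1/3, 1/12, 1/60, 1/360, 1/2520, 1/20160, …
g: a_k = -1, -1, -1, -1, -1, -1, -1, -1, -1, …
L₀ := L_f ⊗_s L_g (sym. prod.), ord ≤ 1.
L = (2 - x) + (-1 + x)·Dx  (order 1).
h: a_k = -2, -4, -5, -16/3, -65/12, -163/30, -1957/360, -685/126, -109601/20160, …
ICs: h(0) = -2.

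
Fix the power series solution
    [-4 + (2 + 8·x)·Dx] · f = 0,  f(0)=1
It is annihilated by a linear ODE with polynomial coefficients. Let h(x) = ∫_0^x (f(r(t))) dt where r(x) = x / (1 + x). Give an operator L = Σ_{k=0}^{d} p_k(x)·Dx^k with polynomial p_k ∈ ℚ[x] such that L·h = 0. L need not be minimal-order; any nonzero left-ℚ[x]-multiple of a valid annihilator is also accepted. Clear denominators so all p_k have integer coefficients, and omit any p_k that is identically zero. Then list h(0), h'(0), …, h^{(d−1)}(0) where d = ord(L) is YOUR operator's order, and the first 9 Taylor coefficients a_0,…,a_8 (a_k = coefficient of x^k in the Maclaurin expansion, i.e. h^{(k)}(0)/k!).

L = -2·Dx + (1 + 6·x + 5·x^2)·Dx^2  (order 2).
h: a_k = 0, 1, 1, -4/3, 5/2, -6, 17, -376/7, 731/4, …
ICs: h(0) = 0, h′(0) = 1.

f: a_k = 1, 2, -2, 4, -10, 28, -84, 264, -858, …
h₀=f(r): pull back L_f along r ⇒ L₀.
Integrate: L := L₀·Dx.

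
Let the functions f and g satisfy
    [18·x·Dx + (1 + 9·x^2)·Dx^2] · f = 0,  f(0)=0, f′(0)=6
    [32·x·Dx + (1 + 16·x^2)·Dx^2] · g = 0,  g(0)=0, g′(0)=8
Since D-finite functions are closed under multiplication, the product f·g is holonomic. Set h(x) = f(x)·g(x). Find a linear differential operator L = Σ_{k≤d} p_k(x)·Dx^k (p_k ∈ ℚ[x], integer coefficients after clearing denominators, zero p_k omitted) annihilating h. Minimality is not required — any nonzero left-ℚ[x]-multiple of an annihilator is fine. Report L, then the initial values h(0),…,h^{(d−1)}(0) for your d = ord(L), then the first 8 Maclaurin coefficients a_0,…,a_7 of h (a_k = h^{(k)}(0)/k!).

f: a_k = 0, 6, 0, -18, 0, 486/5, 0, -4374/7, …
g: a_k = 0, 8, 0, -128/3, 0, 2048/5, 0, -32768/7, …
Sym-product of L_f,L_g gives L₀ (≤ ord 4).
L = (-3456·x - 144000·x^3 - 1327104·x^5 + 4147200·x^7 + 71663616·x^9)·Dx + (-100 - 11532·x^2 - 259200·x^4 - 1161216·x^6 + 14515200·x^8 + 107495424·x^10)·Dx^2 + (-200·x - 7880·x^3 - 86400·x^5 + 194112·x^7 + 8294400·x^9 + 35831808·x^11)·Dx^3 + (-1 - 50·x^2 - 769·x^4 + 110736·x^8 + 1036800·x^10 + 2985984·x^12)·Dx^4  (order 4).
h: a_k = 0, 0, 48, 0, -400, 0, 20016/5, 0, …
ICs: h(0) = 0, h′(0) = 0, h′′(0) = 96, h′′′(0) = 0.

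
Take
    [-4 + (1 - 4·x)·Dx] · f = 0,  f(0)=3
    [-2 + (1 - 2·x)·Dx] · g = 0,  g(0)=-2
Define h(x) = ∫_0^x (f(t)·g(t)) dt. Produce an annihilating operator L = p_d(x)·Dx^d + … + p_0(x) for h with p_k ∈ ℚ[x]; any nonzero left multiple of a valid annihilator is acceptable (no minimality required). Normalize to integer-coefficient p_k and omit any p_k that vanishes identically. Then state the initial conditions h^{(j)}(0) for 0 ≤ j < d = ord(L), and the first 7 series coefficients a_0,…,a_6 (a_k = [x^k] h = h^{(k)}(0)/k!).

f: a_k = 3, 12, 48, 192, 768, 3072, 12288, …
g: a_k = -2, -4, -8, -16, -32, -64, -128, …
Sym-product of L_f,L_g gives L₀ (≤ ord 1).
∫: right-multiply L₀ by Dx.
L = (-6 + 16·x)·Dx + (1 - 6·x + 8·x^2)·Dx^2  (order 2).
h: a_k = 0, -6, -18, -56, -180, -2976/5, -2016, …
ICs: h(0) = 0, h′(0) = -6.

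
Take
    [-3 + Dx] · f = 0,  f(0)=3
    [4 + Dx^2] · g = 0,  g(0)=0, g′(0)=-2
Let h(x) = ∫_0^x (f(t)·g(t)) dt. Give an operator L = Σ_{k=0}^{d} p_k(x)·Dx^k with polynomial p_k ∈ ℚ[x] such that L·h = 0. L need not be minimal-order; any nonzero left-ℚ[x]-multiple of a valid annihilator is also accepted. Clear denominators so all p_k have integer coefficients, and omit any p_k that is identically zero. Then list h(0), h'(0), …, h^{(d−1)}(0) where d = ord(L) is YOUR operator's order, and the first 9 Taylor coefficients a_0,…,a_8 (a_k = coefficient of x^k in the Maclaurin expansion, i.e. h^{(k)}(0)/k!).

L = 13·Dx - 6·Dx^2 + Dx^3  (order 3).
h: a_k = 0, 0, -3, -6, -23/4, -3, -61/120, 69/140, 3277/6720, …
ICs: h(0) = 0, h′(0) = 0, h′′(0) = -6.

f: a_k = 3, 9, 27/2, 27/2, 81/8, 243/40, 243/80, 729/560, 2187/4480, …
g: a_k = 0, -2, 0, 4/3, 0, -4/15, 0, 8/315, 0, …
f·g: L₀ = L_f ⊗_s L_g, ord ≤ 1·2.
h=∫h₀ ⇒ L = L₀·Dx.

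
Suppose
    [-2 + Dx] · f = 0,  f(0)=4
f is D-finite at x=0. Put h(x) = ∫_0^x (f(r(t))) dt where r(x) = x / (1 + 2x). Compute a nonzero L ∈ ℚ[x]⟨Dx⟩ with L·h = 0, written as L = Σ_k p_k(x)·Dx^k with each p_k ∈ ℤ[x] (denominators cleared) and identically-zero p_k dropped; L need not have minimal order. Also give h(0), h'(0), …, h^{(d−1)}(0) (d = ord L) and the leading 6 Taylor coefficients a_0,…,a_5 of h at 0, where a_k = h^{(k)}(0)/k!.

f: a_k = 4, 8, 8, 16/3, 8/3, 16/15, …
L₀ from L_f via x↦r, Dx↦r'^{-1}Dx.
∫: right-multiply L₀ by Dx.
L = -2·Dx + (1 + 4·x + 4·x^2)·Dx^2  (order 2).
h: a_k = 0, 4, 4, -8/3, 4/3, 8/15, …
ICs: h(0) = 0, h′(0) = 4.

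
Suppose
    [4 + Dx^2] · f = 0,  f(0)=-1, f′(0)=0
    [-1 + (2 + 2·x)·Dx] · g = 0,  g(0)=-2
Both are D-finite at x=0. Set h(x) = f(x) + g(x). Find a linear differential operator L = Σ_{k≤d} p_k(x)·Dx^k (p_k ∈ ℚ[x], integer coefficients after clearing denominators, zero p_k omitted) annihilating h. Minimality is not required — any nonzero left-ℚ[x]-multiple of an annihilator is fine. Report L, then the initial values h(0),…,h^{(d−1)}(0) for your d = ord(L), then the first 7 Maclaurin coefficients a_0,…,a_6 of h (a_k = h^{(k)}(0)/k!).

f: a_k = -1, 0, 2, 0, -2/3, 0, 4/45, …
g: a_k = -2, -1, 1/4, -1/8, 5/64, -7/128, 21/512, …
L₀ := lclm(L_f,L_g); ord L₀ ≤ 2+1.
L = (-76 - 128·x - 64·x^2) + (120 + 376·x + 384·x^2 + 128·x^3)·Dx + (-19 - 32·x - 16·x^2)·Dx^2 + (30 + 94·x + 96·x^2 + 32·x^3)·Dx^3  (order 3).
h: a_k = -3, -1, 9/4, -1/8, -113/192, -7/128, 2993/23040, …
ICs: h(0) = -3, h′(0) = -1, h′′(0) = 9/2.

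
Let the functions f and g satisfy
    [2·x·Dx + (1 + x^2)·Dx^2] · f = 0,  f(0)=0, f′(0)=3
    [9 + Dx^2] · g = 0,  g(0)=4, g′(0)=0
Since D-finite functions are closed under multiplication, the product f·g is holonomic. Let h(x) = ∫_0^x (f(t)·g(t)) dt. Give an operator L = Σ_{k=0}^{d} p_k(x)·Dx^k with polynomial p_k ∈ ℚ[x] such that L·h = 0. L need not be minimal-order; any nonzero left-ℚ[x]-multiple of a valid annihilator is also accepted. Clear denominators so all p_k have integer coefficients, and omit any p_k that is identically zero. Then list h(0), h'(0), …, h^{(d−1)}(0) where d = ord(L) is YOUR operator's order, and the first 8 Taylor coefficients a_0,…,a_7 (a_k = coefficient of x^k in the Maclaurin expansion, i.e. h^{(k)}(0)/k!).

L = (1170 + 3834·x^2 + 4779·x^4 + 2916·x^6 + 729·x^8)·Dx + (396·x + 1044·x^3 + 972·x^5 + 324·x^7)·Dx^2 + (220 + 768·x^2 + 1026·x^4 + 648·x^6 + 162·x^8)·Dx^3 + (44·x + 116·x^3 + 108·x^5 + 36·x^7)·Dx^4 + (10 + 38·x^2 + 55·x^4 + 36·x^6 + 9·x^8)·Dx^5  (order 5).
h: a_k = 0, 0, 6, 0, -29/2, 0, 203/20, 0, …
ICs: h(0) = 0, h′(0) = 0, h′′(0) = 12, h′′′(0) = 0, h′′′′(0) = -348.

f: a_k = 0, 3, 0, -1, 0, 3/5, 0, -3/7, …
g: a_k = 4, 0, -18, 0, 27/2, 0, -81/20, 0, …
Sym-product of L_f,L_g gives L₀ (≤ ord 4).
h=∫₀ˣh₀: take L = L₀·Dx.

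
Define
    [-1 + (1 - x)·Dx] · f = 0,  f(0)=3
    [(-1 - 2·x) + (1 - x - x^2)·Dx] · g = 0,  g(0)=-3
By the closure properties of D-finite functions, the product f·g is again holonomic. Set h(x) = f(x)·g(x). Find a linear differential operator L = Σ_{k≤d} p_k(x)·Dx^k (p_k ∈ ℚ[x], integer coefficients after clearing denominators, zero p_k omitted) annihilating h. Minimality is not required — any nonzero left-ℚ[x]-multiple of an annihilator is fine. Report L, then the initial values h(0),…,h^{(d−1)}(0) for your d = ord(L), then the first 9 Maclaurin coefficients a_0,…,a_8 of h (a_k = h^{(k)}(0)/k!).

f: a_k = 3, 3, 3, 3, 3, 3, 3, 3, 3, …
g: a_k = -3, -3, -6, -9, -15, -24, -39, -63, -102, …
f·g: L₀ = L_f ⊗_s L_g, ord ≤ 1·1.
L = (-2 + 3·x^2) + (1 - 2·x + x^3)·Dx  (order 1).
h: a_k = -9, -18, -36, -63, -108, -180, -297, -486, -792, …
ICs: h(0) = -9.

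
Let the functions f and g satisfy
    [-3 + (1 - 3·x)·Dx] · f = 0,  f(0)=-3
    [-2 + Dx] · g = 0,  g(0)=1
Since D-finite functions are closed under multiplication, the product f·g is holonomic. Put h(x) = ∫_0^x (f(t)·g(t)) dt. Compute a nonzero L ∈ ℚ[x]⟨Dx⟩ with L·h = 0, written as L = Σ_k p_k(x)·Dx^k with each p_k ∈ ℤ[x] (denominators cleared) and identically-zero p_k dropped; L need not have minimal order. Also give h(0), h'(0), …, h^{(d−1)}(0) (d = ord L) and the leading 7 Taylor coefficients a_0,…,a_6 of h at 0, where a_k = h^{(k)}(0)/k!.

L = (5 - 6·x)·Dx + (-1 + 3·x)·Dx^2  (order 2).
h: a_k = 0, -3, -15/2, -17, -157/4, -473/5, -7099/30, …
ICs: h(0) = 0, h′(0) = -3.

f: a_k = -3, -9, -27, -81, -243, -729, -2187, …
g: a_k = 1, 2, 2, 4/3, 2/3, 4/15, 4/45, …
Sym-product of L_f,L_g gives L₀ (≤ ord 1).
∫: right-multiply L₀ by Dx.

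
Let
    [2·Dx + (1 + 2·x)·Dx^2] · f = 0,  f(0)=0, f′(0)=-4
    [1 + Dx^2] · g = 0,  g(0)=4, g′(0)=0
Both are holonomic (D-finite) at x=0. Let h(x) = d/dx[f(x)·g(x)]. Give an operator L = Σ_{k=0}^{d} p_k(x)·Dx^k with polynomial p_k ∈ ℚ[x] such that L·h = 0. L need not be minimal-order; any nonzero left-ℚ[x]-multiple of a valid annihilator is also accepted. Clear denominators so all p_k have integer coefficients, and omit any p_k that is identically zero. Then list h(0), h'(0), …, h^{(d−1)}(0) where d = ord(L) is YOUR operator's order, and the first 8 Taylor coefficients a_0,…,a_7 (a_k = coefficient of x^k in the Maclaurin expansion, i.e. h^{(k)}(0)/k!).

L = (-52 - 31·x - 87·x^2 - 96·x^3 - 8·x^4 + 48·x^5 + 16·x^6) + (-33 - 98·x - 80·x^2 + 80·x^4 + 32·x^5)·Dx + (-55 - 46·x - 110·x^2 - 96·x^3 + 32·x^4 + 96·x^5 + 32·x^6)·Dx^2 + (-33 - 98·x - 80·x^2 + 80·x^4 + 32·x^5)·Dx^3 + (-3 - 15·x - 23·x^2 + 40·x^4 + 48·x^5 + 16·x^6)·Dx^4  (order 4).
h: a_k = -16, 32, -40, 96, -206, 420, -12763/15, 77272/45, …
ICs: h(0) = -16, h′(0) = 32, h′′(0) = -80, h′′′(0) = 576.

f: a_k = 0, -4, 4, -16/3, 8, -64/5, 64/3, -256/7, …
g: a_k = 4, 0, -2, 0, 1/6, 0, -1/180, 0, …
f·g: L₀ = L_f ⊗_s L_g, ord ≤ 2·2.
Differentiate: ansatz ord ≤ ord L₀ ⇒ L.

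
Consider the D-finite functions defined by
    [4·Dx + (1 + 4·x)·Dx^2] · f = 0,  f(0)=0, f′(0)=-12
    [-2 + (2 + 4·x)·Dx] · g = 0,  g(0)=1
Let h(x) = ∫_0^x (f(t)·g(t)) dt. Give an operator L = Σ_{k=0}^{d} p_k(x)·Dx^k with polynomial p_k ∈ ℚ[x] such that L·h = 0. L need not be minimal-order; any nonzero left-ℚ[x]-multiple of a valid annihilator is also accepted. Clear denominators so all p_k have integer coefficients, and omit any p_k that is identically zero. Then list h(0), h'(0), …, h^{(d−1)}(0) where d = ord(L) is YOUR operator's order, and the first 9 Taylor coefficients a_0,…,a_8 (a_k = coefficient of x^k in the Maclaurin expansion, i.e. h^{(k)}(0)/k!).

f: a_k = 0, -12, 24, -64, 192, -3072/5, 2048, -49152/7, 24576, …
g: a_k = 1, 1, -1/2, 1/2, -5/8, 7/8, -21/16, 33/16, -429/128, …
Product ⇒ symmetric product L₀, ord ≤ 2.
Integrate: L := L₀·Dx.
L = (-1 + 4·x)·Dx + (2 + 4·x)·Dx^2 + (1 + 8·x + 20·x^2 + 16·x^3)·Dx^3  (order 3).
h: a_k = 0, 0, -6, 4, -17/2, 22, -3709/60, 12801/70, -629127/1120, …
ICs: h(0) = 0, h′(0) = 0, h′′(0) = -12.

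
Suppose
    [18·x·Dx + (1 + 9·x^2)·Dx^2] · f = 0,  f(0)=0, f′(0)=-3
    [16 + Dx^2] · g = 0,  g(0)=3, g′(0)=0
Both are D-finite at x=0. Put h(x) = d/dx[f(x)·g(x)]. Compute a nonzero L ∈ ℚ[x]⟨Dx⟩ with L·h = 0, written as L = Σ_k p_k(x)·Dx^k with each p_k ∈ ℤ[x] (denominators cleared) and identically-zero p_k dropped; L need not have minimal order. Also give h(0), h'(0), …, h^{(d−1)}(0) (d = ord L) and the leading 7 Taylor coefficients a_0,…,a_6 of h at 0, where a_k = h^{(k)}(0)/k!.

f: a_k = 0, -3, 0, 9, 0, -243/5, 0, …
g: a_k = 3, 0, -24, 0, 32, 0, -256/15, …
f·g: L₀ = L_f ⊗_s L_g, ord ≤ 2·2.
Differentiate: ansatz ord ≤ ord L₀ ⇒ L.
L = (524992 + 14103936·x^2 + 183342528·x^4 + 608394240·x^6 + 1431032832·x^8 + 3627970560·x^10 + 8707129344·x^12) + (314208·x + 11036736·x^3 + 108591840·x^5 + 419904000·x^7 + 1209323520·x^9 + 2176782336·x^11)·Dx + (38012 + 1098792·x^2 + 14837580·x^4 + 64186992·x^6 + 209112192·x^8 + 589545216·x^10 + 1088391168·x^12)·Dx^2 + (19638·x + 689796·x^3 + 6786990·x^5 + 26244000·x^7 + 75582720·x^9 + 136048896·x^11)·Dx^3 + (325 + 13581·x^2 + 211167·x^4 + 1635147·x^6 + 7479540·x^8 + 22674816·x^10 + 34012224·x^12)·Dx^4  (order 4).
h: a_k = -9, 0, 297, 0, -2289, 0, 85501/5, …
ICs: h(0) = -9, h′(0) = 0, h′′(0) = 594, h′′′(0) = 0.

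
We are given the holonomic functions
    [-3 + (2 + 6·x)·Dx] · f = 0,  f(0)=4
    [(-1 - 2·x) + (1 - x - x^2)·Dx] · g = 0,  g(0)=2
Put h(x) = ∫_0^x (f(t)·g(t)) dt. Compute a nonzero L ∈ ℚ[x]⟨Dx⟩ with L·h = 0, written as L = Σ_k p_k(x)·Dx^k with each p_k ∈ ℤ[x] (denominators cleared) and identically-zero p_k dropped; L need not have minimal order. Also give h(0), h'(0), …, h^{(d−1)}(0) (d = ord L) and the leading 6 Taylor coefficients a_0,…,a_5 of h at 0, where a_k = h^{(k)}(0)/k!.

L = (5 + 7·x + 9·x^2)·Dx + (-2 - 4·x + 8·x^2 + 6·x^3)·Dx^2  (order 2).
h: a_k = 0, 8, 10, 19/3, 105/8, 739/80, …
ICs: h(0) = 0, h′(0) = 8.

f: a_k = 4, 6, -9/2, 27/4, -405/32, 1701/64, …
g: a_k = 2, 2, 4, 6, 10, 16, …
Product ⇒ symmetric product L₀, ord ≤ 1.
h=∫h₀ ⇒ L = L₀·Dx.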